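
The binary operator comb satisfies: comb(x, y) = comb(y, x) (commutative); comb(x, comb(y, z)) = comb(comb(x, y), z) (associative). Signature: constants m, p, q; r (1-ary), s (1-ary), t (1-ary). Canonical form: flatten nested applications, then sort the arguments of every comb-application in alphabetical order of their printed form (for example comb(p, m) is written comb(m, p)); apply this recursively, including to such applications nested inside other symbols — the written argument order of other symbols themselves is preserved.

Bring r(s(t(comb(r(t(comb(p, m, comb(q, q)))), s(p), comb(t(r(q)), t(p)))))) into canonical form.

Answer: r(s(t(comb(r(t(comb(m, p, q, q))), s(p), t(p), t(r(q))))))

Derivation:
Descend into:  comb(r(t(comb(p, m, comb(q, q)))), s(p), comb(t(r(q)), t(p)))
Un-nest:  comb(r(t(comb(p, m, comb(q, q)))), s(p), t(r(q)), t(p))
Inside:  r(t(comb(p, m, comb(q, q))))  →  r(t(comb(m, p, q, q)))
Order the arguments:  comb(r(t(comb(m, p, q, q))), s(p), t(p), t(r(q)))
Reassemble:  r(s(t(comb(r(t(comb(m, p, q, q))), s(p), t(p), t(r(q))))))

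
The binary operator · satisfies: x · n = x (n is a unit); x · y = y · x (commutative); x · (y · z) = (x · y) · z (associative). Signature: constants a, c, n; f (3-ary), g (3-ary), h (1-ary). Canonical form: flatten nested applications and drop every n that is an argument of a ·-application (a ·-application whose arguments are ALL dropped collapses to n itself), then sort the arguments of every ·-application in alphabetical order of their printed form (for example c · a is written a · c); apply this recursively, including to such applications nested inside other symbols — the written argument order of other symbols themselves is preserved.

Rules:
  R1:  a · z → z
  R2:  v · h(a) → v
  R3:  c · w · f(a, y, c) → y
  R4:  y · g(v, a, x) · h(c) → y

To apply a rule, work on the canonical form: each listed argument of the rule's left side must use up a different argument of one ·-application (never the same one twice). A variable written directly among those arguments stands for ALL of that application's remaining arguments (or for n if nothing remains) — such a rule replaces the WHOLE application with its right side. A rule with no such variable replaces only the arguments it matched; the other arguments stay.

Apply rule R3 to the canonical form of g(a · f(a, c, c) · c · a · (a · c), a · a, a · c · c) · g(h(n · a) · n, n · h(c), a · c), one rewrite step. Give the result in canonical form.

Canonical form:  g(a · a · a · c · c · f(a, c, c), a · a, a · c · c) · g(h(a), h(c), a · c)
Match R3:  consume c, f(a, c, c);  w := a · a · a · c, y := c
The variable takes the whole remainder — replace the entire application.
New term:  g(c, a · a, a · c · c) · g(h(a), h(c), a · c)

Answer: g(c, a · a, a · c · c) · g(h(a), h(c), a · c)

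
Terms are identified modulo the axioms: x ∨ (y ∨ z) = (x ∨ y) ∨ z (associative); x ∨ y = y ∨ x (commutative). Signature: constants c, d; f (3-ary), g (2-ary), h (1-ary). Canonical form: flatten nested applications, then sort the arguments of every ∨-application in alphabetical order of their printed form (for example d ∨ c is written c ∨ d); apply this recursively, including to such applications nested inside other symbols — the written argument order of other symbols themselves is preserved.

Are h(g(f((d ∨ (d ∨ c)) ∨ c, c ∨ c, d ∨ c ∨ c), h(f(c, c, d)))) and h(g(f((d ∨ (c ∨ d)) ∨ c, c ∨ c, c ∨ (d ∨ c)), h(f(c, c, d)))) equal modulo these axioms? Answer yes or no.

Answer: yes — both canonical forms are h(g(f(c ∨ c ∨ d ∨ d, c ∨ c, c ∨ c ∨ d), h(f(c, c, d))))

Derivation:
Left:  h(g(f((d ∨ (d ∨ c)) ∨ c, c ∨ c, d ∨ c ∨ c), h(f(c, c, d))))
  Focus inside:  (d ∨ (d ∨ c)) ∨ c
  Flatten:  d ∨ d ∨ c ∨ c
  Sort arguments:  c ∨ c ∨ d ∨ d
  Reassemble:  h(g(f(c ∨ c ∨ d ∨ d, c ∨ c, c ∨ c ∨ d), h(f(c, c, d))))
Right:  h(g(f((d ∨ (c ∨ d)) ∨ c, c ∨ c, c ∨ (d ∨ c)), h(f(c, c, d))))
  Work inside:  (d ∨ (c ∨ d)) ∨ c
  Un-nest:  d ∨ c ∨ d ∨ c
  Sort arguments:  c ∨ c ∨ d ∨ d
  Rebuild:  h(g(f(c ∨ c ∨ d ∨ d, c ∨ c, c ∨ c ∨ d), h(f(c, c, d))))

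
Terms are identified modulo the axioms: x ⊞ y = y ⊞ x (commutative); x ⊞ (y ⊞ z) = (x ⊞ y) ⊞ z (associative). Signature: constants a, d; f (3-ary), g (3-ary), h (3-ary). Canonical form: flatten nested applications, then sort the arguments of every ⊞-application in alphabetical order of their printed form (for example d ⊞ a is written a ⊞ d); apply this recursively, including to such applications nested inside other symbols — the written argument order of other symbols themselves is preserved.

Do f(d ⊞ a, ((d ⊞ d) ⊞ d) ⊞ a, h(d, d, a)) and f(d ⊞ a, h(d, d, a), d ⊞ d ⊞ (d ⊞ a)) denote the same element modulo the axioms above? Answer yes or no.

Left:  f(d ⊞ a, ((d ⊞ d) ⊞ d) ⊞ a, h(d, d, a))
  Focus inside:  ((d ⊞ d) ⊞ d) ⊞ a
  Flatten:  d ⊞ d ⊞ d ⊞ a
  Sort:  a ⊞ d ⊞ d ⊞ d
  Rebuild:  f(a ⊞ d, a ⊞ d ⊞ d ⊞ d, h(d, d, a))
Right:  f(d ⊞ a, h(d, d, a), d ⊞ d ⊞ (d ⊞ a))
  Work inside:  d ⊞ d ⊞ (d ⊞ a)
  Merge nested applications:  d ⊞ d ⊞ d ⊞ a
  Sort arguments:  a ⊞ d ⊞ d ⊞ d
  Rebuild:  f(a ⊞ d, h(d, d, a), a ⊞ d ⊞ d ⊞ d)

Answer: no — f(a ⊞ d, a ⊞ d ⊞ d ⊞ d, h(d, d, a)) vs f(a ⊞ d, h(d, d, a), a ⊞ d ⊞ d ⊞ d)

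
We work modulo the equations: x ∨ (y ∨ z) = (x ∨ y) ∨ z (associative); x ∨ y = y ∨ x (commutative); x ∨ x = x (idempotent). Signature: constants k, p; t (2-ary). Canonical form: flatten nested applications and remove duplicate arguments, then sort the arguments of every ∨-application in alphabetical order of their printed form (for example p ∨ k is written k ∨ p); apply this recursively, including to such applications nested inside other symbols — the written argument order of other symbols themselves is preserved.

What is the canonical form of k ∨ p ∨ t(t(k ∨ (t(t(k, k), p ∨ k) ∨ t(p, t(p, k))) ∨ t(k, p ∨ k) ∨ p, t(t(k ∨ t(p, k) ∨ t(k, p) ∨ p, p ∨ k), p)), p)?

Canonicalize subterm:  t(t(k ∨ (t(t(k, k), p ∨ k) ∨ t(p, t(p, k))) ∨ t(k, p ∨ k) ∨ p, t(t(k ∨ t(p, k) ∨ t(k, p) ∨ p, p ∨ k), p)), p)  →  t(t(k ∨ p ∨ t(k, k ∨ p) ∨ t(p, t(p, k)) ∨ t(t(k, k), k ∨ p), t(t(k ∨ p ∨ t(k, p) ∨ t(p, k), k ∨ p), p)), p)
Sort arguments:  k ∨ p ∨ t(t(k ∨ p ∨ t(k, k ∨ p) ∨ t(p, t(p, k)) ∨ t(t(k, k), k ∨ p), t(t(k ∨ p ∨ t(k, p) ∨ t(p, k), k ∨ p), p)), p)

Answer: k ∨ p ∨ t(t(k ∨ p ∨ t(k, k ∨ p) ∨ t(p, t(p, k)) ∨ t(t(k, k), k ∨ p), t(t(k ∨ p ∨ t(k, p) ∨ t(p, k), k ∨ p), p)), p)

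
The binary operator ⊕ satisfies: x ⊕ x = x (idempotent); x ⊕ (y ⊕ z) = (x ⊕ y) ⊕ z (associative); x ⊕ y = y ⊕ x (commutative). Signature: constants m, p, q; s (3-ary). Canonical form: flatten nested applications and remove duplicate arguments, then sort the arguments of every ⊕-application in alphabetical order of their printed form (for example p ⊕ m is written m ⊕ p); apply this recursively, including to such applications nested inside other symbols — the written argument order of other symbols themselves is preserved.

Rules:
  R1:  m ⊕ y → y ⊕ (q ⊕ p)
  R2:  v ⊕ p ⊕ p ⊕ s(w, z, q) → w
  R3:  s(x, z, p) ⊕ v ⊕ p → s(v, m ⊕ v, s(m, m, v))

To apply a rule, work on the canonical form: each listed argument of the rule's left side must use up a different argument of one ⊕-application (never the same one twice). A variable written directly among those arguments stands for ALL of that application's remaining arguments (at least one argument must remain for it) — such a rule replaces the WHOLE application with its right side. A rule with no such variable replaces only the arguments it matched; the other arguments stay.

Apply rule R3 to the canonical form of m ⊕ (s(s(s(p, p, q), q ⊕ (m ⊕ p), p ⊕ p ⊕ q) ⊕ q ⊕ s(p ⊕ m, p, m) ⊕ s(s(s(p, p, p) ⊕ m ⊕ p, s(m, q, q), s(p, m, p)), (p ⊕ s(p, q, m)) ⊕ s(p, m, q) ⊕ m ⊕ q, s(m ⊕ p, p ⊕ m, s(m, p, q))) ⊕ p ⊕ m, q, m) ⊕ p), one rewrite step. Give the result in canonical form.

Answer: m ⊕ p ⊕ s(m ⊕ p ⊕ q ⊕ s(m ⊕ p, p, m) ⊕ s(s(p, p, q), m ⊕ p ⊕ q, p ⊕ q) ⊕ s(s(s(m, m, s(m, m, m)), s(m, q, q), s(p, m, p)), m ⊕ p ⊕ q ⊕ s(p, m, q) ⊕ s(p, q, m), s(m ⊕ p, m ⊕ p, s(m, p, q))), q, m)

Derivation:
Canonical form:  m ⊕ p ⊕ s(m ⊕ p ⊕ q ⊕ s(m ⊕ p, p, m) ⊕ s(s(m ⊕ p ⊕ s(p, p, p), s(m, q, q), s(p, m, p)), m ⊕ p ⊕ q ⊕ s(p, m, q) ⊕ s(p, q, m), s(m ⊕ p, m ⊕ p, s(m, p, q))) ⊕ s(s(p, p, q), m ⊕ p ⊕ q, p ⊕ q), q, m)
Apply R3:  consuming p, s(p, p, p);  v := m, x := p, z := p
Every leftover argument binds to the variable; the entire application is replaced.
New term:  m ⊕ p ⊕ s(m ⊕ p ⊕ q ⊕ s(m ⊕ p, p, m) ⊕ s(s(p, p, q), m ⊕ p ⊕ q, p ⊕ q) ⊕ s(s(s(m, m, s(m, m, m)), s(m, q, q), s(p, m, p)), m ⊕ p ⊕ q ⊕ s(p, m, q) ⊕ s(p, q, m), s(m ⊕ p, m ⊕ p, s(m, p, q))), q, m)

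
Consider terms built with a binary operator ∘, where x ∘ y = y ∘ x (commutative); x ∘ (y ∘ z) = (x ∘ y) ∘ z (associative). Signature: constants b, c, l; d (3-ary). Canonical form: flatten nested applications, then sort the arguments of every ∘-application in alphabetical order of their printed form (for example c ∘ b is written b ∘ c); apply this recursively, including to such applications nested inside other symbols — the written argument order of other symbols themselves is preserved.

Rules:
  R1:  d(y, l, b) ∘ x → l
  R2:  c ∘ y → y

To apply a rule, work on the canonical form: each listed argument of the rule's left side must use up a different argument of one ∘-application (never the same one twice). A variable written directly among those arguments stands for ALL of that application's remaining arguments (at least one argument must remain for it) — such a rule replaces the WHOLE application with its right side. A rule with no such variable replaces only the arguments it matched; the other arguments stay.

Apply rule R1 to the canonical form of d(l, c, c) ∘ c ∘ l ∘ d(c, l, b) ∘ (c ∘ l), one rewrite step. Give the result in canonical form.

Answer: l

Derivation:
Canonical form:  c ∘ c ∘ d(c, l, b) ∘ d(l, c, c) ∘ l ∘ l
Apply R1:  consuming d(c, l, b);  x := c ∘ c ∘ d(l, c, c) ∘ l ∘ l, y := c
Every leftover argument binds to the variable; the entire application is replaced.
Giving:  l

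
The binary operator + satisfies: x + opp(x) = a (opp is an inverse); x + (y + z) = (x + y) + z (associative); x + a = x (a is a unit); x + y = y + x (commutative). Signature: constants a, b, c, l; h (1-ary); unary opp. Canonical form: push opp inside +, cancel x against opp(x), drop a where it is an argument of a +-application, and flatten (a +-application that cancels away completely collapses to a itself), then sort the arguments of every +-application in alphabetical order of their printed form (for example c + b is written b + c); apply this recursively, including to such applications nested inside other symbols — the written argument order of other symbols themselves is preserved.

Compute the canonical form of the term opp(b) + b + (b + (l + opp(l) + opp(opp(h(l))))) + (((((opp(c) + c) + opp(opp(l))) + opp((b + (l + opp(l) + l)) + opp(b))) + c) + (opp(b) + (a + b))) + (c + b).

Answer: b + b + c + c + h(l)

Derivation:
Push opp inside:  distribute opp over + and collapse double opp
Cancel inverse pairs:  l cancels
Combine occurrences:  b + b + h(l) + c + c
Sort:  b + b + c + c + h(l)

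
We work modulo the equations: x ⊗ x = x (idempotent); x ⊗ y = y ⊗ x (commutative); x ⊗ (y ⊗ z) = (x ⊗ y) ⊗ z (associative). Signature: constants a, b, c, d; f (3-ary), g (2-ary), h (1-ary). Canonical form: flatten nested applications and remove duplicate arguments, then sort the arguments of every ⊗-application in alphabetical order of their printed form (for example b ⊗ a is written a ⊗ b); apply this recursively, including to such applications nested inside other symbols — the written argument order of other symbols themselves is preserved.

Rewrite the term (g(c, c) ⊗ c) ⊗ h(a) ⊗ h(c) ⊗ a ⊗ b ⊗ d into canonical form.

Un-nest:  g(c, c) ⊗ c ⊗ h(a) ⊗ h(c) ⊗ a ⊗ b ⊗ d
Sort:  a ⊗ b ⊗ c ⊗ d ⊗ g(c, c) ⊗ h(a) ⊗ h(c)

Answer: a ⊗ b ⊗ c ⊗ d ⊗ g(c, c) ⊗ h(a) ⊗ h(c)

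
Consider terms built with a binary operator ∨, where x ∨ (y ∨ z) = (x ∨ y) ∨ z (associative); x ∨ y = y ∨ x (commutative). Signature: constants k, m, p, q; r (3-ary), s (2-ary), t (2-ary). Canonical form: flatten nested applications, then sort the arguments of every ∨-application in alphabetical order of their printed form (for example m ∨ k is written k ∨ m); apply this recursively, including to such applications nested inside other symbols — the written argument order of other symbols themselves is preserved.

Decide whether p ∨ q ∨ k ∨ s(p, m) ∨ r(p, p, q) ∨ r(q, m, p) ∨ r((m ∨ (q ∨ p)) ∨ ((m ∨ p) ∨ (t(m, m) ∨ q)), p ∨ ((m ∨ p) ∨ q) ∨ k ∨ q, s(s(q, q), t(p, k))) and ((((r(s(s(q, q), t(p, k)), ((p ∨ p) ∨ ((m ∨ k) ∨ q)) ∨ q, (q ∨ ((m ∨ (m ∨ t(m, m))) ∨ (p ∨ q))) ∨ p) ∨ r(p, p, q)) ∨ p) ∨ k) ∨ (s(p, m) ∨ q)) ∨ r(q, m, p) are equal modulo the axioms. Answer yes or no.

Left:  p ∨ q ∨ k ∨ s(p, m) ∨ r(p, p, q) ∨ r(q, m, p) ∨ r((m ∨ (q ∨ p)) ∨ ((m ∨ p) ∨ (t(m, m) ∨ q)), p ∨ ((m ∨ p) ∨ q) ∨ k ∨ q, s(s(q, q), t(p, k)))
  Canonicalize subterm:  r((m ∨ (q ∨ p)) ∨ ((m ∨ p) ∨ (t(m, m) ∨ q)), p ∨ ((m ∨ p) ∨ q) ∨ k ∨ q, s(s(q, q), t(p, k)))  →  r(m ∨ m ∨ p ∨ p ∨ q ∨ q ∨ t(m, m), k ∨ m ∨ p ∨ p ∨ q ∨ q, s(s(q, q), t(p, k)))
  Order the arguments:  k ∨ p ∨ q ∨ r(m ∨ m ∨ p ∨ p ∨ q ∨ q ∨ t(m, m), k ∨ m ∨ p ∨ p ∨ q ∨ q, s(s(q, q), t(p, k))) ∨ r(p, p, q) ∨ r(q, m, p) ∨ s(p, m)
Right:  ((((r(s(s(q, q), t(p, k)), ((p ∨ p) ∨ ((m ∨ k) ∨ q)) ∨ q, (q ∨ ((m ∨ (m ∨ t(m, m))) ∨ (p ∨ q))) ∨ p) ∨ r(p, p, q)) ∨ p) ∨ k) ∨ (s(p, m) ∨ q)) ∨ r(q, m, p)
  Flatten:  r(s(s(q, q), t(p, k)), ((p ∨ p) ∨ ((m ∨ k) ∨ q)) ∨ q, (q ∨ ((m ∨ (m ∨ t(m, m))) ∨ (p ∨ q))) ∨ p) ∨ r(p, p, q) ∨ p ∨ k ∨ s(p, m) ∨ q ∨ r(q, m, p)
  Canonicalize subterm:  r(s(s(q, q), t(p, k)), ((p ∨ p) ∨ ((m ∨ k) ∨ q)) ∨ q, (q ∨ ((m ∨ (m ∨ t(m, m))) ∨ (p ∨ q))) ∨ p)  →  r(s(s(q, q), t(p, k)), k ∨ m ∨ p ∨ p ∨ q ∨ q, m ∨ m ∨ p ∨ p ∨ q ∨ q ∨ t(m, m))
  Order the arguments:  k ∨ p ∨ q ∨ r(p, p, q) ∨ r(q, m, p) ∨ r(s(s(q, q), t(p, k)), k ∨ m ∨ p ∨ p ∨ q ∨ q, m ∨ m ∨ p ∨ p ∨ q ∨ q ∨ t(m, m)) ∨ s(p, m)

Answer: no — k ∨ p ∨ q ∨ r(m ∨ m ∨ p ∨ p ∨ q ∨ q ∨ t(m, m), k ∨ m ∨ p ∨ p ∨ q ∨ q, s(s(q, q), t(p, k))) ∨ r(p, p, q) ∨ r(q, m, p) ∨ s(p, m) vs k ∨ p ∨ q ∨ r(p, p, q) ∨ r(q, m, p) ∨ r(s(s(q, q), t(p, k)), k ∨ m ∨ p ∨ p ∨ q ∨ q, m ∨ m ∨ p ∨ p ∨ q ∨ q ∨ t(m, m)) ∨ s(p, m)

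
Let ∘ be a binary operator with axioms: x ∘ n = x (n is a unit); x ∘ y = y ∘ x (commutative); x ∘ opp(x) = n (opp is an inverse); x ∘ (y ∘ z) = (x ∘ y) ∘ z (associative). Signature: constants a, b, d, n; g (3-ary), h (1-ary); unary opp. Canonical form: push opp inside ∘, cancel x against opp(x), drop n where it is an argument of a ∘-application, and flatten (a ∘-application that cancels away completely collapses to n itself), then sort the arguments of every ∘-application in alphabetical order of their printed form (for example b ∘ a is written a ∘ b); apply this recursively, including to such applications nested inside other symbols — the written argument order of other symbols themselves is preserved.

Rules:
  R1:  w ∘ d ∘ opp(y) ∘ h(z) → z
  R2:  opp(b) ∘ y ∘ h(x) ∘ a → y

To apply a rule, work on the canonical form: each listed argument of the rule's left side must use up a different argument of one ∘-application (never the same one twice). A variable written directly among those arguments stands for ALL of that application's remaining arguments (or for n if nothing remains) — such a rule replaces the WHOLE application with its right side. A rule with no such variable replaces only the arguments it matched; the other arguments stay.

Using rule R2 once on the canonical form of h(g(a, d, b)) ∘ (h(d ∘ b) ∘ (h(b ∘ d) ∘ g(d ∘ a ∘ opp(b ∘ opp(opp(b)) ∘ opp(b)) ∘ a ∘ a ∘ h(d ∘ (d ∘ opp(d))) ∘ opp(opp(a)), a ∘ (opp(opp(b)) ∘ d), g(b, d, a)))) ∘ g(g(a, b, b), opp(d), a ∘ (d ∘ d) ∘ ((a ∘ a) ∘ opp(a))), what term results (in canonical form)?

Answer: g(a ∘ a ∘ a ∘ d, a ∘ b ∘ d, g(b, d, a)) ∘ g(g(a, b, b), opp(d), a ∘ a ∘ d ∘ d) ∘ h(b ∘ d) ∘ h(b ∘ d) ∘ h(g(a, d, b))

Derivation:
Canonical form:  g(a ∘ a ∘ a ∘ a ∘ d ∘ h(d) ∘ opp(b), a ∘ b ∘ d, g(b, d, a)) ∘ g(g(a, b, b), opp(d), a ∘ a ∘ d ∘ d) ∘ h(b ∘ d) ∘ h(b ∘ d) ∘ h(g(a, d, b))
Match R2:  consume a, h(d), opp(b);  x := d, y := a ∘ a ∘ a ∘ d
The variable takes the whole remainder — replace the entire application.
New term:  g(a ∘ a ∘ a ∘ d, a ∘ b ∘ d, g(b, d, a)) ∘ g(g(a, b, b), opp(d), a ∘ a ∘ d ∘ d) ∘ h(b ∘ d) ∘ h(b ∘ d) ∘ h(g(a, d, b))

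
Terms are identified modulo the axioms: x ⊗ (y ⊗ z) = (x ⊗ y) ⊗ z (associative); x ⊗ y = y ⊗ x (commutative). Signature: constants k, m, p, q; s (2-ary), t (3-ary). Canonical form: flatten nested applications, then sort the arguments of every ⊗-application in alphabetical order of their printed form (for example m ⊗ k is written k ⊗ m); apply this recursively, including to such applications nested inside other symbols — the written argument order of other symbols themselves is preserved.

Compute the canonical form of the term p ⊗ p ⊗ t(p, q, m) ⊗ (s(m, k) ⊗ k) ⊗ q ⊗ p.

Un-nest:  p ⊗ p ⊗ t(p, q, m) ⊗ s(m, k) ⊗ k ⊗ q ⊗ p
Sort arguments:  k ⊗ p ⊗ p ⊗ p ⊗ q ⊗ s(m, k) ⊗ t(p, q, m)

Answer: k ⊗ p ⊗ p ⊗ p ⊗ q ⊗ s(m, k) ⊗ t(p, q, m)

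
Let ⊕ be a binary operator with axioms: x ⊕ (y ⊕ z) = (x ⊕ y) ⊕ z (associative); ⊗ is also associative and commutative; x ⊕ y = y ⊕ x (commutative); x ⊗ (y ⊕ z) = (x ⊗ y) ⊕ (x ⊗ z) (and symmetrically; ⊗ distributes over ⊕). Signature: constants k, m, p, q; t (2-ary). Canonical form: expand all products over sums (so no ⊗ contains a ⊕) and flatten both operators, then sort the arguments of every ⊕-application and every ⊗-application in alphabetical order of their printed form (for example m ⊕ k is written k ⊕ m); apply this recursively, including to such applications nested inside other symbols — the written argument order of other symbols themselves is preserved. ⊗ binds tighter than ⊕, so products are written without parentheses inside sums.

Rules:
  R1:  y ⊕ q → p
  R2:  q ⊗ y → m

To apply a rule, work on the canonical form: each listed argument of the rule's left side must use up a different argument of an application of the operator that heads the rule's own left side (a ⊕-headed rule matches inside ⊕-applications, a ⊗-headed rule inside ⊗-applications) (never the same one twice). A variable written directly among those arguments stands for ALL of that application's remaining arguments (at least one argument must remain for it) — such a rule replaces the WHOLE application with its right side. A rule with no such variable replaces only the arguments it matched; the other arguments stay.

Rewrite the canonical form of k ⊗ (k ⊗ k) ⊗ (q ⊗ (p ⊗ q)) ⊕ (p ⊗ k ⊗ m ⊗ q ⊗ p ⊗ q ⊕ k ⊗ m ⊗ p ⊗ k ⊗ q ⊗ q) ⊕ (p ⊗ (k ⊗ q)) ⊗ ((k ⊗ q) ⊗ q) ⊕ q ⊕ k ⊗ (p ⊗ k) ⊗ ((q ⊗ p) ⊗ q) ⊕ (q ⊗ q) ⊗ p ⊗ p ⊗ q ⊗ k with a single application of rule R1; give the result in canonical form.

Canonical form:  k ⊗ k ⊗ k ⊗ p ⊗ q ⊗ q ⊕ k ⊗ k ⊗ m ⊗ p ⊗ q ⊗ q ⊕ k ⊗ k ⊗ p ⊗ p ⊗ q ⊗ q ⊕ k ⊗ k ⊗ p ⊗ q ⊗ q ⊗ q ⊕ k ⊗ m ⊗ p ⊗ p ⊗ q ⊗ q ⊕ k ⊗ p ⊗ p ⊗ q ⊗ q ⊗ q ⊕ q
Apply R1:  consuming q;  y := k ⊗ k ⊗ k ⊗ p ⊗ q ⊗ q ⊕ k ⊗ k ⊗ m ⊗ p ⊗ q ⊗ q ⊕ k ⊗ k ⊗ p ⊗ p ⊗ q ⊗ q ⊕ k ⊗ k ⊗ p ⊗ q ⊗ q ⊗ q ⊕ k ⊗ m ⊗ p ⊗ p ⊗ q ⊗ q ⊕ k ⊗ p ⊗ p ⊗ q ⊗ q ⊗ q
The extension variable absorbs all remaining arguments, so the whole application is rewritten.
Giving:  p

Answer: p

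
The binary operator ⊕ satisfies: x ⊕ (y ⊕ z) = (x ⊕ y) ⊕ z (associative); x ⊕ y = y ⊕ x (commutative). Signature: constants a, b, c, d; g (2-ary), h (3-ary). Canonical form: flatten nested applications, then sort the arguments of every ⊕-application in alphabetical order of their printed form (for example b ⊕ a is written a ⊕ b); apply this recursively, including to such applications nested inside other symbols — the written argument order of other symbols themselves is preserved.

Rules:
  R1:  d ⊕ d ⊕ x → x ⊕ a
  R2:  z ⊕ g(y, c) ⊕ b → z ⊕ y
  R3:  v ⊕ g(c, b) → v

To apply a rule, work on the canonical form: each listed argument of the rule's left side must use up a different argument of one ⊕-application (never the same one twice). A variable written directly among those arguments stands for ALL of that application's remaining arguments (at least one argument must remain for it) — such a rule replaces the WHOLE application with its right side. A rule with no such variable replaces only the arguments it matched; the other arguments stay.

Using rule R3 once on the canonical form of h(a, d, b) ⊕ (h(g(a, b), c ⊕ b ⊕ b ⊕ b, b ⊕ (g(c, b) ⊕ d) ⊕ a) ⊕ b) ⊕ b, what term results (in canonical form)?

Canonical form:  b ⊕ b ⊕ h(a, d, b) ⊕ h(g(a, b), b ⊕ b ⊕ b ⊕ c, a ⊕ b ⊕ d ⊕ g(c, b))
Apply R3:  consuming g(c, b);  v := a ⊕ b ⊕ d
The extension variable absorbs all remaining arguments, so the whole application is rewritten.
New term:  b ⊕ b ⊕ h(a, d, b) ⊕ h(g(a, b), b ⊕ b ⊕ b ⊕ c, a ⊕ b ⊕ d)

Answer: b ⊕ b ⊕ h(a, d, b) ⊕ h(g(a, b), b ⊕ b ⊕ b ⊕ c, a ⊕ b ⊕ d)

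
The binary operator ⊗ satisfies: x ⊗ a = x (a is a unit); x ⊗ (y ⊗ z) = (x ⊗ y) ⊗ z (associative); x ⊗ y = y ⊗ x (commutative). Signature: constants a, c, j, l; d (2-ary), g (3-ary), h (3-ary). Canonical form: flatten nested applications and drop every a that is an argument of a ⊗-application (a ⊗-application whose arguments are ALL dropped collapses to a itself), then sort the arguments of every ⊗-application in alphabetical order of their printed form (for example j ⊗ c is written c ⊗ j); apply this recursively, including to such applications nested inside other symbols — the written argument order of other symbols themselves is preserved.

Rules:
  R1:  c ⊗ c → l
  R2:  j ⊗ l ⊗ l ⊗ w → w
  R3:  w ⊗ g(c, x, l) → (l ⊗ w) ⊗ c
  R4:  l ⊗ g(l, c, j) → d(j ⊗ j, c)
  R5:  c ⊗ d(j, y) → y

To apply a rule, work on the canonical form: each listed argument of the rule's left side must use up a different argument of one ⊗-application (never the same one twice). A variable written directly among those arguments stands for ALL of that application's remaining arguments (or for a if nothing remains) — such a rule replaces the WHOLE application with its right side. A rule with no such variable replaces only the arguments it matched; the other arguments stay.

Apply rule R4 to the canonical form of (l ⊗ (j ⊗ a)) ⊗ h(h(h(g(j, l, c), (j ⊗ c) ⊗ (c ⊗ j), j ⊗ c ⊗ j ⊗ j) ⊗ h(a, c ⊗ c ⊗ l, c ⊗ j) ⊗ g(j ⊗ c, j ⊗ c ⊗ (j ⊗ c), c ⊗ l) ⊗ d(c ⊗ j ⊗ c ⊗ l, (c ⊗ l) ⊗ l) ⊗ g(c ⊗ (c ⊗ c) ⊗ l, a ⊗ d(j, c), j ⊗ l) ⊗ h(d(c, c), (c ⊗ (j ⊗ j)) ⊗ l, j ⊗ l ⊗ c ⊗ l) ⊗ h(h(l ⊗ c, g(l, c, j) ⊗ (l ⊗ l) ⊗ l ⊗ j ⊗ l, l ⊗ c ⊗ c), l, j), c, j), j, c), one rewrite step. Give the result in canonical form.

Canonical form:  h(h(d(c ⊗ c ⊗ j ⊗ l, c ⊗ l ⊗ l) ⊗ g(c ⊗ c ⊗ c ⊗ l, d(j, c), j ⊗ l) ⊗ g(c ⊗ j, c ⊗ c ⊗ j ⊗ j, c ⊗ l) ⊗ h(a, c ⊗ c ⊗ l, c ⊗ j) ⊗ h(d(c, c), c ⊗ j ⊗ j ⊗ l, c ⊗ j ⊗ l ⊗ l) ⊗ h(g(j, l, c), c ⊗ c ⊗ j ⊗ j, c ⊗ j ⊗ j ⊗ j) ⊗ h(h(c ⊗ l, g(l, c, j) ⊗ j ⊗ l ⊗ l ⊗ l ⊗ l, c ⊗ c ⊗ l), l, j), c, j), j, c) ⊗ j ⊗ l
Apply R4:  consuming g(l, c, j), l
Result:  h(h(d(c ⊗ c ⊗ j ⊗ l, c ⊗ l ⊗ l) ⊗ g(c ⊗ c ⊗ c ⊗ l, d(j, c), j ⊗ l) ⊗ g(c ⊗ j, c ⊗ c ⊗ j ⊗ j, c ⊗ l) ⊗ h(a, c ⊗ c ⊗ l, c ⊗ j) ⊗ h(d(c, c), c ⊗ j ⊗ j ⊗ l, c ⊗ j ⊗ l ⊗ l) ⊗ h(g(j, l, c), c ⊗ c ⊗ j ⊗ j, c ⊗ j ⊗ j ⊗ j) ⊗ h(h(c ⊗ l, d(j ⊗ j, c) ⊗ j ⊗ l ⊗ l ⊗ l, c ⊗ c ⊗ l), l, j), c, j), j, c) ⊗ j ⊗ l

Answer: h(h(d(c ⊗ c ⊗ j ⊗ l, c ⊗ l ⊗ l) ⊗ g(c ⊗ c ⊗ c ⊗ l, d(j, c), j ⊗ l) ⊗ g(c ⊗ j, c ⊗ c ⊗ j ⊗ j, c ⊗ l) ⊗ h(a, c ⊗ c ⊗ l, c ⊗ j) ⊗ h(d(c, c), c ⊗ j ⊗ j ⊗ l, c ⊗ j ⊗ l ⊗ l) ⊗ h(g(j, l, c), c ⊗ c ⊗ j ⊗ j, c ⊗ j ⊗ j ⊗ j) ⊗ h(h(c ⊗ l, d(j ⊗ j, c) ⊗ j ⊗ l ⊗ l ⊗ l, c ⊗ c ⊗ l), l, j), c, j), j, c) ⊗ j ⊗ l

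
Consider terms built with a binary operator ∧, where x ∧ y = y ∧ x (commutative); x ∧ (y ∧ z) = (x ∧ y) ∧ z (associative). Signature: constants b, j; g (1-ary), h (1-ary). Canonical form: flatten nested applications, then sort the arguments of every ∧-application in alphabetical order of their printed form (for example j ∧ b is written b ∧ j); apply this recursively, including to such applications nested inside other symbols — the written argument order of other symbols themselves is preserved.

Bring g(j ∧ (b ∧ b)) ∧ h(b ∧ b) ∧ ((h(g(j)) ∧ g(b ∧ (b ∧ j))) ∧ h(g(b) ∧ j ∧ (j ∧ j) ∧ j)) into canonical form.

Flatten:  g(j ∧ (b ∧ b)) ∧ h(b ∧ b) ∧ h(g(j)) ∧ g(b ∧ (b ∧ j)) ∧ h(g(b) ∧ j ∧ (j ∧ j) ∧ j)
Simplify inside:  g(j ∧ (b ∧ b))  →  g(b ∧ b ∧ j)
Canonicalize subterm:  g(b ∧ (b ∧ j))  →  g(b ∧ b ∧ j)
Canonicalize subterm:  h(g(b) ∧ j ∧ (j ∧ j) ∧ j)  →  h(g(b) ∧ j ∧ j ∧ j ∧ j)
Order the arguments:  g(b ∧ b ∧ j) ∧ g(b ∧ b ∧ j) ∧ h(b ∧ b) ∧ h(g(b) ∧ j ∧ j ∧ j ∧ j) ∧ h(g(j))

Answer: g(b ∧ b ∧ j) ∧ g(b ∧ b ∧ j) ∧ h(b ∧ b) ∧ h(g(b) ∧ j ∧ j ∧ j ∧ j) ∧ h(g(j))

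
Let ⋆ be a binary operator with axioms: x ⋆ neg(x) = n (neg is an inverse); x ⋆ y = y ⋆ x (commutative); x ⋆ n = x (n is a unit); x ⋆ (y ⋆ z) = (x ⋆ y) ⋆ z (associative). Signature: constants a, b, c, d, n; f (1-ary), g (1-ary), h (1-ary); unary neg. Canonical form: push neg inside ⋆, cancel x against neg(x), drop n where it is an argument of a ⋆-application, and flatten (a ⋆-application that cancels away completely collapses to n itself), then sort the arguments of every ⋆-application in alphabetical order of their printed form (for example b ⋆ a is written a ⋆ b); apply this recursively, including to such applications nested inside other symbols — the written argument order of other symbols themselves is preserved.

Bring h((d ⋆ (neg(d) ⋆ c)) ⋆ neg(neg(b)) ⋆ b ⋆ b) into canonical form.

Answer: h(b ⋆ b ⋆ b ⋆ c)

Derivation:
Focus inside:  (d ⋆ (neg(d) ⋆ c)) ⋆ neg(neg(b)) ⋆ b ⋆ b
Push neg inside:  distribute neg over ⋆ and collapse double neg
Cancel inverse pairs:  d cancels
Collect:  c ⋆ b ⋆ b ⋆ b
Sort:  b ⋆ b ⋆ b ⋆ c
Rebuild:  h(b ⋆ b ⋆ b ⋆ c)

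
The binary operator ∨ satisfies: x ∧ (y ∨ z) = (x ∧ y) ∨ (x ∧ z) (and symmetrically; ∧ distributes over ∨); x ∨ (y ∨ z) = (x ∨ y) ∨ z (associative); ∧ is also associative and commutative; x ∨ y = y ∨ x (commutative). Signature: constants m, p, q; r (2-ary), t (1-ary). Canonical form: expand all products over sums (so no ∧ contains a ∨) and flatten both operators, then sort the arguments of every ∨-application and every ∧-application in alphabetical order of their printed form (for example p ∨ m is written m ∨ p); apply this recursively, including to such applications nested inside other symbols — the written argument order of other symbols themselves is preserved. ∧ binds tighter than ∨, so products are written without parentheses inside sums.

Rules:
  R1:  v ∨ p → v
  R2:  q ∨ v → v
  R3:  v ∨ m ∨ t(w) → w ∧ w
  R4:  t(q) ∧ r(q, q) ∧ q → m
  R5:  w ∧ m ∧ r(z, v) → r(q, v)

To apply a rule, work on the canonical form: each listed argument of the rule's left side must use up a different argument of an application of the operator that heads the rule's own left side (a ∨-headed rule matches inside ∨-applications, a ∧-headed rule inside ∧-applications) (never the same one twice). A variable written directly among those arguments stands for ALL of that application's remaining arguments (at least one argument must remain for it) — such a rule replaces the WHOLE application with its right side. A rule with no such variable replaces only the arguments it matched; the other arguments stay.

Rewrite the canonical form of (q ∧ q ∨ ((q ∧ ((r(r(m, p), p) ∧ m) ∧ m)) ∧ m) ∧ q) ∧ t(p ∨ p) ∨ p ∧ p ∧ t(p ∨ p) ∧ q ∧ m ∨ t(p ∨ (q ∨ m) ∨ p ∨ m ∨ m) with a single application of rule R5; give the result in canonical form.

Answer: m ∧ p ∧ p ∧ q ∧ t(p ∨ p) ∨ q ∧ q ∧ t(p ∨ p) ∨ r(q, p) ∨ t(m ∨ m ∨ m ∨ p ∨ p ∨ q)

Derivation:
Canonical form:  m ∧ m ∧ m ∧ q ∧ q ∧ r(r(m, p), p) ∧ t(p ∨ p) ∨ m ∧ p ∧ p ∧ q ∧ t(p ∨ p) ∨ q ∧ q ∧ t(p ∨ p) ∨ t(m ∨ m ∨ m ∨ p ∨ p ∨ q)
Match R5:  consume m, r(r(m, p), p);  v := p, w := m ∧ m ∧ q ∧ q ∧ t(p ∨ p), z := r(m, p)
Every leftover argument binds to the variable; the entire application is replaced.
Giving:  m ∧ p ∧ p ∧ q ∧ t(p ∨ p) ∨ q ∧ q ∧ t(p ∨ p) ∨ r(q, p) ∨ t(m ∨ m ∨ m ∨ p ∨ p ∨ q)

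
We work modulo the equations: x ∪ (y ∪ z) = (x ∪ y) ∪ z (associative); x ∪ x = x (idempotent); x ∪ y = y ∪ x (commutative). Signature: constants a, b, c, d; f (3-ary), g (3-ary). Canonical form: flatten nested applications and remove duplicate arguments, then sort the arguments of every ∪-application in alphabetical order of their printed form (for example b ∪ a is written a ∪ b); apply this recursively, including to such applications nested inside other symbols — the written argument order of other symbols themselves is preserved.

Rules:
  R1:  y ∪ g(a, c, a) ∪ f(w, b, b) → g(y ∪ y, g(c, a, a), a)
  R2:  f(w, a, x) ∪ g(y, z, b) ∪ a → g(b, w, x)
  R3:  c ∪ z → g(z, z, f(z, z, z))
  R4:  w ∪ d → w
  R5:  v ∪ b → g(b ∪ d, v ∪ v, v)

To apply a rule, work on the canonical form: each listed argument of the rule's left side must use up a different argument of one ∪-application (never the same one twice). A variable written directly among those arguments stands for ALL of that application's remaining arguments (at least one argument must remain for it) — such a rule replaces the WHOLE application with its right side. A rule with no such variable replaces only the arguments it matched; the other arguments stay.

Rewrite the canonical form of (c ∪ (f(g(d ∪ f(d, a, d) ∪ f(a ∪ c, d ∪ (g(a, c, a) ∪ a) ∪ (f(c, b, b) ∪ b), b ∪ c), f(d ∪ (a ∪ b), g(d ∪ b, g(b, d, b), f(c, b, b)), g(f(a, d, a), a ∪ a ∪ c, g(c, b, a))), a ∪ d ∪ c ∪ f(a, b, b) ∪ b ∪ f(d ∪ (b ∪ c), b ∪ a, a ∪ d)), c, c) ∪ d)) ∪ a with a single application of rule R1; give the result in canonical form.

Canonical form:  a ∪ c ∪ d ∪ f(g(d ∪ f(a ∪ c, a ∪ b ∪ d ∪ f(c, b, b) ∪ g(a, c, a), b ∪ c) ∪ f(d, a, d), f(a ∪ b ∪ d, g(b ∪ d, g(b, d, b), f(c, b, b)), g(f(a, d, a), a ∪ c, g(c, b, a))), a ∪ b ∪ c ∪ d ∪ f(a, b, b) ∪ f(b ∪ c ∪ d, a ∪ b, a ∪ d)), c, c)
Apply R1:  consuming f(c, b, b), g(a, c, a);  w := c, y := a ∪ b ∪ d
Every leftover argument binds to the variable; the entire application is replaced.
New term:  a ∪ c ∪ d ∪ f(g(d ∪ f(a ∪ c, g(a ∪ b ∪ d, g(c, a, a), a), b ∪ c) ∪ f(d, a, d), f(a ∪ b ∪ d, g(b ∪ d, g(b, d, b), f(c, b, b)), g(f(a, d, a), a ∪ c, g(c, b, a))), a ∪ b ∪ c ∪ d ∪ f(a, b, b) ∪ f(b ∪ c ∪ d, a ∪ b, a ∪ d)), c, c)

Answer: a ∪ c ∪ d ∪ f(g(d ∪ f(a ∪ c, g(a ∪ b ∪ d, g(c, a, a), a), b ∪ c) ∪ f(d, a, d), f(a ∪ b ∪ d, g(b ∪ d, g(b, d, b), f(c, b, b)), g(f(a, d, a), a ∪ c, g(c, b, a))), a ∪ b ∪ c ∪ d ∪ f(a, b, b) ∪ f(b ∪ c ∪ d, a ∪ b, a ∪ d)), c, c)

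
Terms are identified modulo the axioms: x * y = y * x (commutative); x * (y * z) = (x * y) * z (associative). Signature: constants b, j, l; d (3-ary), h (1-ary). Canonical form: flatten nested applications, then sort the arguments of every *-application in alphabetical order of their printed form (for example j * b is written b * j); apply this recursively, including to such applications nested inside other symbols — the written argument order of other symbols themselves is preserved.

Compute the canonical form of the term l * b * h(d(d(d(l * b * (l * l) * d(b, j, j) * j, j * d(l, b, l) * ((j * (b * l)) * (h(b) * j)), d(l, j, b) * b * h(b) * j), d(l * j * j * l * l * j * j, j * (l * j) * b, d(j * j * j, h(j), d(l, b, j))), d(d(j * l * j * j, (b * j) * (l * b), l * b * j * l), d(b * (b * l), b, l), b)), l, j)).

Answer: b * h(d(d(d(b * d(b, j, j) * j * l * l * l, b * d(l, b, l) * h(b) * j * j * j * l, b * d(l, j, b) * h(b) * j), d(j * j * j * j * l * l * l, b * j * j * l, d(j * j * j, h(j), d(l, b, j))), d(d(j * j * j * l, b * b * j * l, b * j * l * l), d(b * b * l, b, l), b)), l, j)) * l

Derivation:
Canonicalize subterm:  h(d(d(d(l * b * (l * l) * d(b, j, j) * j, j * d(l, b, l) * ((j * (b * l)) * (h(b) * j)), d(l, j, b) * b * h(b) * j), d(l * j * j * l * l * j * j, j * (l * j) * b, d(j * j * j, h(j), d(l, b, j))), d(d(j * l * j * j, (b * j) * (l * b), l * b * j * l), d(b * (b * l), b, l), b)), l, j))  →  h(d(d(d(b * d(b, j, j) * j * l * l * l, b * d(l, b, l) * h(b) * j * j * j * l, b * d(l, j, b) * h(b) * j), d(j * j * j * j * l * l * l, b * j * j * l, d(j * j * j, h(j), d(l, b, j))), d(d(j * j * j * l, b * b * j * l, b * j * l * l), d(b * b * l, b, l), b)), l, j))
Sort:  b * h(d(d(d(b * d(b, j, j) * j * l * l * l, b * d(l, b, l) * h(b) * j * j * j * l, b * d(l, j, b) * h(b) * j), d(j * j * j * j * l * l * l, b * j * j * l, d(j * j * j, h(j), d(l, b, j))), d(d(j * j * j * l, b * b * j * l, b * j * l * l), d(b * b * l, b, l), b)), l, j)) * l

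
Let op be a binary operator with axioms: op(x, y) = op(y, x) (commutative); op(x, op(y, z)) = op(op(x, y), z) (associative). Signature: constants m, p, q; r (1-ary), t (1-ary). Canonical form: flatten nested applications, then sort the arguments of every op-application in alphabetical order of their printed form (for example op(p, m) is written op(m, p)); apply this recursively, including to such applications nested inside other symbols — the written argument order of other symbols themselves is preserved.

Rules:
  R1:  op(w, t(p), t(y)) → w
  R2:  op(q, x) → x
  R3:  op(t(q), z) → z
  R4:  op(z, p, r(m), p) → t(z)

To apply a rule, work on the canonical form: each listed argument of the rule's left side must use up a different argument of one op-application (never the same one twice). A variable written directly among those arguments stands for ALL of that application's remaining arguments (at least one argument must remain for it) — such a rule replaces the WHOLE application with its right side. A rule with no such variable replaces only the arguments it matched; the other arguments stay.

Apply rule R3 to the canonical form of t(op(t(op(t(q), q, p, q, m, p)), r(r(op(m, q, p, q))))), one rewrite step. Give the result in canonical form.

Answer: t(op(r(r(op(m, p, q, q))), t(op(m, p, p, q, q))))

Derivation:
Canonical form:  t(op(r(r(op(m, p, q, q))), t(op(m, p, p, q, q, t(q)))))
R3 matches:  uses t(q);  z := op(m, p, p, q, q)
The variable takes the whole remainder — replace the entire application.
New term:  t(op(r(r(op(m, p, q, q))), t(op(m, p, p, q, q))))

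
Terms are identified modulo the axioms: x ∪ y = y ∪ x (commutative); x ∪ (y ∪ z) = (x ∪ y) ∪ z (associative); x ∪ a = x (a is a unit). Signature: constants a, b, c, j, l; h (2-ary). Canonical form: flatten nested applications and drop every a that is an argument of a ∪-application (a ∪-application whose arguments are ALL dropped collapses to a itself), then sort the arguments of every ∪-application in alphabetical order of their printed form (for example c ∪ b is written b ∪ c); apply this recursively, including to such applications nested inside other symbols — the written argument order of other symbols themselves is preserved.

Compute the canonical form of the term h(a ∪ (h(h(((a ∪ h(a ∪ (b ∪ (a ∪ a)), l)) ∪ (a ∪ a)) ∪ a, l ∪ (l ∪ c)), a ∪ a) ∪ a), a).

Answer: h(h(h(h(b, l), c ∪ l ∪ l), a), a)

Derivation:
Descend into:  a ∪ (h(h(((a ∪ h(a ∪ (b ∪ (a ∪ a)), l)) ∪ (a ∪ a)) ∪ a, l ∪ (l ∪ c)), a ∪ a) ∪ a)
Un-nest:  a ∪ h(h(((a ∪ h(a ∪ (b ∪ (a ∪ a)), l)) ∪ (a ∪ a)) ∪ a, l ∪ (l ∪ c)), a ∪ a) ∪ a
Canonicalize subterm:  h(h(((a ∪ h(a ∪ (b ∪ (a ∪ a)), l)) ∪ (a ∪ a)) ∪ a, l ∪ (l ∪ c)), a ∪ a)  →  h(h(h(b, l), c ∪ l ∪ l), a)
Units out:  drop a (×2)
Order the arguments:  h(h(h(b, l), c ∪ l ∪ l), a)
Put back:  h(h(h(h(b, l), c ∪ l ∪ l), a), a)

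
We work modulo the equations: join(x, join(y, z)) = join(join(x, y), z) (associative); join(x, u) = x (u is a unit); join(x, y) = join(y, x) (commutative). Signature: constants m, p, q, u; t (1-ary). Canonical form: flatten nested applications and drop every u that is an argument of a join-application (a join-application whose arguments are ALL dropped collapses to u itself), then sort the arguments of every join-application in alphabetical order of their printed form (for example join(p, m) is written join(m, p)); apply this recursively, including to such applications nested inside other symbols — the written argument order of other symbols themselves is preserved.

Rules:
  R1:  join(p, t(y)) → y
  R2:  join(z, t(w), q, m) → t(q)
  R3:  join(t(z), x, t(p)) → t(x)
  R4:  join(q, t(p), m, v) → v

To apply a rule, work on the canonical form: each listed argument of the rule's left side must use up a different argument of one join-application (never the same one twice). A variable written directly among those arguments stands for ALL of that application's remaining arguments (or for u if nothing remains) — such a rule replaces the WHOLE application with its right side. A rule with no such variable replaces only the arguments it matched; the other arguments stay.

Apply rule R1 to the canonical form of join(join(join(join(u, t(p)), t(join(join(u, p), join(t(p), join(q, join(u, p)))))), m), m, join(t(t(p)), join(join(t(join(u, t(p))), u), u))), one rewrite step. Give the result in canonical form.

Answer: join(m, m, t(join(p, p, q)), t(p), t(t(p)), t(t(p)))

Derivation:
Canonical form:  join(m, m, t(join(p, p, q, t(p))), t(p), t(t(p)), t(t(p)))
Apply R1:  consuming p, t(p);  y := p
Result:  join(m, m, t(join(p, p, q)), t(p), t(t(p)), t(t(p)))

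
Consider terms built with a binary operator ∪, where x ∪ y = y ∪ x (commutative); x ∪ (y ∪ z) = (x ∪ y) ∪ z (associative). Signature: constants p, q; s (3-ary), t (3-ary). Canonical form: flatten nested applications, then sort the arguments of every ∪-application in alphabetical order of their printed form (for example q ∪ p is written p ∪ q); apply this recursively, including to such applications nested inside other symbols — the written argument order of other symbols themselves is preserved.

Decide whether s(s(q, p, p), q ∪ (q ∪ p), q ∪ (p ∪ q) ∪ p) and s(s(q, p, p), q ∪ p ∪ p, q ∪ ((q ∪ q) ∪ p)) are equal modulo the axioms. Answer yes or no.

Left:  s(s(q, p, p), q ∪ (q ∪ p), q ∪ (p ∪ q) ∪ p)
  Focus inside:  q ∪ (p ∪ q) ∪ p
  Flatten:  q ∪ p ∪ q ∪ p
  Order the arguments:  p ∪ p ∪ q ∪ q
  Put back:  s(s(q, p, p), p ∪ q ∪ q, p ∪ p ∪ q ∪ q)
Right:  s(s(q, p, p), q ∪ p ∪ p, q ∪ ((q ∪ q) ∪ p))
  Work inside:  q ∪ ((q ∪ q) ∪ p)
  Un-nest:  q ∪ q ∪ q ∪ p
  Sort arguments:  p ∪ q ∪ q ∪ q
  Rebuild:  s(s(q, p, p), p ∪ p ∪ q, p ∪ q ∪ q ∪ q)

Answer: no — s(s(q, p, p), p ∪ q ∪ q, p ∪ p ∪ q ∪ q) vs s(s(q, p, p), p ∪ p ∪ q, p ∪ q ∪ q ∪ q)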